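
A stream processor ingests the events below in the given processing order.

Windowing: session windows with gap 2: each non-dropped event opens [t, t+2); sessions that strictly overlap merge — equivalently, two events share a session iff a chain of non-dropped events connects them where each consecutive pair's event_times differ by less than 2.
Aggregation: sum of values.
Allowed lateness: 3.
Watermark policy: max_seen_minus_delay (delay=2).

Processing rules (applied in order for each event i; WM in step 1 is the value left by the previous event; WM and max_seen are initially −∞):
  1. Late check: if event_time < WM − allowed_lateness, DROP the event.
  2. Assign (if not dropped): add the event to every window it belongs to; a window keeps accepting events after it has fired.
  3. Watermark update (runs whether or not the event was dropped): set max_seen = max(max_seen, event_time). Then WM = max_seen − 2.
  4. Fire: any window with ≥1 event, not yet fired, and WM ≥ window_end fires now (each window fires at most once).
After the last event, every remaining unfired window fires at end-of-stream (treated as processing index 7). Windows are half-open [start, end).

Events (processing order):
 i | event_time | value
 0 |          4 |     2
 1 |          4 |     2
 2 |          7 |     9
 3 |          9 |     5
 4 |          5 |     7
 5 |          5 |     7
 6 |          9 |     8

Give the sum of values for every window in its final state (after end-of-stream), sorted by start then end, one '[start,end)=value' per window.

i=0 t=4 v=2: → [4,6); WM=2
i=1 t=4 v=2: → [4,6); WM=2
i=2 t=7 v=9: → [7,9); WM=5
i=3 t=9 v=5: → [9,11); WM=7
i=4 t=5 v=7: → [4,7); WM=7
i=5 t=5 v=7: → [4,7); WM=7
i=6 t=9 v=8: → [9,11); WM=7

[4,7)=18 [7,9)=9 [9,11)=13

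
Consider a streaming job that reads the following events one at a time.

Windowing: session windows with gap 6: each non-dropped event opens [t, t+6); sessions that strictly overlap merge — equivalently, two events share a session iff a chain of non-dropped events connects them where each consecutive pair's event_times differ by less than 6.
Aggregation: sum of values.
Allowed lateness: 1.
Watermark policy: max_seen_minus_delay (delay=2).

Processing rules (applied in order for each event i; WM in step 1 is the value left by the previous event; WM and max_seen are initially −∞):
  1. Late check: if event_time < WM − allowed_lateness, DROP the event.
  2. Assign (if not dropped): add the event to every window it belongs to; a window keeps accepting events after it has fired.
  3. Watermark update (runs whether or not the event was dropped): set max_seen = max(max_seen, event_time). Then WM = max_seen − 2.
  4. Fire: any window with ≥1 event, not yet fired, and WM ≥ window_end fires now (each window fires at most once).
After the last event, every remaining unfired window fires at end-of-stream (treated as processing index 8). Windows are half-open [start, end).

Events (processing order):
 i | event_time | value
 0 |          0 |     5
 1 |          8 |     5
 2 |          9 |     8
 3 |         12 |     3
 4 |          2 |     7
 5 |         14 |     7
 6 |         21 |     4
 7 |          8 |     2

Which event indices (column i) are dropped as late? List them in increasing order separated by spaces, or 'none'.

4 7

i=0 t=0 v=5: → [0,6); WM=-2
i=1 t=8 v=5: → [8,14); WM=6
i=2 t=9 v=8: → [8,15); WM=7
i=3 t=12 v=3: → [8,18); WM=10
i=4 t=2 v=7: DROP (t<10-1); WM=10
i=5 t=14 v=7: → [8,20); WM=12
i=6 t=21 v=4: → [21,27); WM=19
i=7 t=8 v=2: DROP (t<19-1); WM=19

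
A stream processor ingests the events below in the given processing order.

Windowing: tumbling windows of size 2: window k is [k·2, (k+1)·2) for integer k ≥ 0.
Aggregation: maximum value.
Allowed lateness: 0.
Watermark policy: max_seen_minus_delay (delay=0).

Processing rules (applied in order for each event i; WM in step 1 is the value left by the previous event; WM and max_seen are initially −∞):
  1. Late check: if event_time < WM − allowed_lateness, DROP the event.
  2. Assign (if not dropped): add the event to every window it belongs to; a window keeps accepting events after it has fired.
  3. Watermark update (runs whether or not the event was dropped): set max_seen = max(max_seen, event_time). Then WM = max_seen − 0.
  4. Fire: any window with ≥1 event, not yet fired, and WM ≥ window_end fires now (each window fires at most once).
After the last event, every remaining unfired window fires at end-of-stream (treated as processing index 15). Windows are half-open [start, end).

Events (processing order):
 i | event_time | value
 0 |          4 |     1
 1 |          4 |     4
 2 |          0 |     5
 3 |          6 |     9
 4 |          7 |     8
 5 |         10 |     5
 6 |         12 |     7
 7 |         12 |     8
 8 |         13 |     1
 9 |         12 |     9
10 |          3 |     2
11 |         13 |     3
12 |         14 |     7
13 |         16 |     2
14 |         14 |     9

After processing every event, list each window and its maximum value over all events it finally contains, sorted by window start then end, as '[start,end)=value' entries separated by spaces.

i=0 t=4 v=1: → [4,6); WM=4
i=1 t=4 v=4: → [4,6); WM=4
i=2 t=0 v=5: DROP (t<4-0); WM=4
i=3 t=6 v=9: → [6,8); WM=6; [4,6) fires=4
i=4 t=7 v=8: → [6,8); WM=7
i=5 t=10 v=5: → [10,12); WM=10; [6,8) fires=9
i=6 t=12 v=7: → [12,14); WM=12; [10,12) fires=5
i=7 t=12 v=8: → [12,14); WM=12
i=8 t=13 v=1: → [12,14); WM=13
i=9 t=12 v=9: DROP (t<13-0); WM=13
i=10 t=3 v=2: DROP (t<13-0); WM=13
i=11 t=13 v=3: → [12,14); WM=13
i=12 t=14 v=7: → [14,16); WM=14; [12,14) fires=8
i=13 t=16 v=2: → [16,18); WM=16; [14,16) fires=7
i=14 t=14 v=9: DROP (t<16-0); WM=16

[4,6)=4 [6,8)=9 [10,12)=5 [12,14)=8 [14,16)=7 [16,18)=2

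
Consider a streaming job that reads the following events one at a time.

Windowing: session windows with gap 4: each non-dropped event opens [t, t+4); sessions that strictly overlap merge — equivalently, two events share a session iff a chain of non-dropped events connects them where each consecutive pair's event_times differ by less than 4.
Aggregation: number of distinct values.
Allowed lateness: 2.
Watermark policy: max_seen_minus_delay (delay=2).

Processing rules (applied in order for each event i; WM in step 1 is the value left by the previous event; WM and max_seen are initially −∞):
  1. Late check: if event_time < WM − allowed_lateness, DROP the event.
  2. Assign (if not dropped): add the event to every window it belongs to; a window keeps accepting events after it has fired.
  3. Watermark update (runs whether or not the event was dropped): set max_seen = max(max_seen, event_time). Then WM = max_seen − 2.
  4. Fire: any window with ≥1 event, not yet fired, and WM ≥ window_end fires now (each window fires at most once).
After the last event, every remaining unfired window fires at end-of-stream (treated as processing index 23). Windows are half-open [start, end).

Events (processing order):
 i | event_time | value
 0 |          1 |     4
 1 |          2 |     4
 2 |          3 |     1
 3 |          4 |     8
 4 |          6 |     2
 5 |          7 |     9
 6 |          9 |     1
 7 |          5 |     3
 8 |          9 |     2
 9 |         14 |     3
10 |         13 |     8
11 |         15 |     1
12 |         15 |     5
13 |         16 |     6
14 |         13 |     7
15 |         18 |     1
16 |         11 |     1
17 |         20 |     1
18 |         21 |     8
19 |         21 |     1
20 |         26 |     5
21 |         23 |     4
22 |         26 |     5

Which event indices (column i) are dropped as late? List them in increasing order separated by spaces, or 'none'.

16

i=0 t=1 v=4: → [1,5); WM=-1
i=1 t=2 v=4: → [1,6); WM=0
i=2 t=3 v=1: → [1,7); WM=1
i=3 t=4 v=8: → [1,8); WM=2
i=4 t=6 v=2: → [1,10); WM=4
i=5 t=7 v=9: → [1,11); WM=5
i=6 t=9 v=1: → [1,13); WM=7
i=7 t=5 v=3: → [1,13); WM=7
i=8 t=9 v=2: → [1,13); WM=7
i=9 t=14 v=3: → [14,18); WM=12
i=10 t=13 v=8: → [13,18); WM=12
i=11 t=15 v=1: → [13,19); WM=13
i=12 t=15 v=5: → [13,19); WM=13
i=13 t=16 v=6: → [13,20); WM=14
i=14 t=13 v=7: → [13,20); WM=14
i=15 t=18 v=1: → [13,22); WM=16
i=16 t=11 v=1: DROP (t<16-2); WM=16
i=17 t=20 v=1: → [13,24); WM=18
i=18 t=21 v=8: → [13,25); WM=19
i=19 t=21 v=1: → [13,25); WM=19
i=20 t=26 v=5: → [26,30); WM=24
i=21 t=23 v=4: → [13,30); WM=24
i=22 t=26 v=5: → [13,30); WM=24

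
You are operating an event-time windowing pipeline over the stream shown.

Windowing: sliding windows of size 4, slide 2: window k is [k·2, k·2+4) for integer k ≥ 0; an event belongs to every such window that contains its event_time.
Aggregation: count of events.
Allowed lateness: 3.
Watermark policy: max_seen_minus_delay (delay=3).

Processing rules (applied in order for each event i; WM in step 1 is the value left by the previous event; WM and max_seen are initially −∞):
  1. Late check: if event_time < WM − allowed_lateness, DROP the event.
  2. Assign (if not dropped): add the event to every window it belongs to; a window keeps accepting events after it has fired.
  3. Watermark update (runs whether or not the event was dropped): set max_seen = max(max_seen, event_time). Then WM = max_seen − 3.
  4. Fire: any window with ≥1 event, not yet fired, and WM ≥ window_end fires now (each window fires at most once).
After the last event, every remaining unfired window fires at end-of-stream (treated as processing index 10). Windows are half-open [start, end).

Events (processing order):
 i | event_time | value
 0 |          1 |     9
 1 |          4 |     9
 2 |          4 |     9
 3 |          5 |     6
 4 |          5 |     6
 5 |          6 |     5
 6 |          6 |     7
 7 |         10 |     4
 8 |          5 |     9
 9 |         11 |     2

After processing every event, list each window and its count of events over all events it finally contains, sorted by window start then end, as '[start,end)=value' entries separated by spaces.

i=0 t=1 v=9: → [0,4); WM=-2
i=1 t=4 v=9: → [4,8),[2,6); WM=1
i=2 t=4 v=9: → [4,8),[2,6); WM=1
i=3 t=5 v=6: → [4,8),[2,6); WM=2
i=4 t=5 v=6: → [4,8),[2,6); WM=2
i=5 t=6 v=5: → [6,10),[4,8); WM=3
i=6 t=6 v=7: → [6,10),[4,8); WM=3
i=7 t=10 v=4: → [10,14),[8,12); WM=7; [0,4) fires=1 [2,6) fires=4
i=8 t=5 v=9: → [4,8),[2,6); WM=7
i=9 t=11 v=2: → [10,14),[8,12); WM=8; [4,8) fires=7

[0,4)=1 [2,6)=5 [4,8)=7 [6,10)=2 [8,12)=2 [10,14)=2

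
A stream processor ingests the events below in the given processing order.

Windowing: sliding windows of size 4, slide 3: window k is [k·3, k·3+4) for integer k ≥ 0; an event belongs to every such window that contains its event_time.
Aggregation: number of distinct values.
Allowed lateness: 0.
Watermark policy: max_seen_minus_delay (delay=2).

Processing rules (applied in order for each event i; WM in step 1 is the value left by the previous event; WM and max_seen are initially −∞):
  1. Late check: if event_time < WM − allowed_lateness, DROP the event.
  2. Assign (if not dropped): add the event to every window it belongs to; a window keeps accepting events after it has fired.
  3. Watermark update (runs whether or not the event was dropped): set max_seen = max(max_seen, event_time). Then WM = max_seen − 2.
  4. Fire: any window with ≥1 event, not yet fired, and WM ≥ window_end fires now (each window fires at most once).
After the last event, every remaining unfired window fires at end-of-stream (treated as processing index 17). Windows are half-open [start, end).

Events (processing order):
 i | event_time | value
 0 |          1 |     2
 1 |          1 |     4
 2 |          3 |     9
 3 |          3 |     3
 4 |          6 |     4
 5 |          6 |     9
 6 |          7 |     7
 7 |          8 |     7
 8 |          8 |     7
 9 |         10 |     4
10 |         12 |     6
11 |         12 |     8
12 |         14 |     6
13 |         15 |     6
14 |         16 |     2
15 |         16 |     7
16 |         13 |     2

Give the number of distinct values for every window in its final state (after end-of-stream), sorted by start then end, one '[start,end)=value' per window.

i=0 t=1 v=2: → [0,4); WM=-1
i=1 t=1 v=4: → [0,4); WM=-1
i=2 t=3 v=9: → [3,7),[0,4); WM=1
i=3 t=3 v=3: → [3,7),[0,4); WM=1
i=4 t=6 v=4: → [6,10),[3,7); WM=4; [0,4) fires=4
i=5 t=6 v=9: → [6,10),[3,7); WM=4
i=6 t=7 v=7: → [6,10); WM=5
i=7 t=8 v=7: → [6,10); WM=6
i=8 t=8 v=7: → [6,10); WM=6
i=9 t=10 v=4: → [9,13); WM=8; [3,7) fires=3
i=10 t=12 v=6: → [12,16),[9,13); WM=10; [6,10) fires=3
i=11 t=12 v=8: → [12,16),[9,13); WM=10
i=12 t=14 v=6: → [12,16); WM=12
i=13 t=15 v=6: → [15,19),[12,16); WM=13; [9,13) fires=3
i=14 t=16 v=2: → [15,19); WM=14
i=15 t=16 v=7: → [15,19); WM=14
i=16 t=13 v=2: DROP (t<14-0); WM=14

[0,4)=4 [3,7)=3 [6,10)=3 [9,13)=3 [12,16)=2 [15,19)=3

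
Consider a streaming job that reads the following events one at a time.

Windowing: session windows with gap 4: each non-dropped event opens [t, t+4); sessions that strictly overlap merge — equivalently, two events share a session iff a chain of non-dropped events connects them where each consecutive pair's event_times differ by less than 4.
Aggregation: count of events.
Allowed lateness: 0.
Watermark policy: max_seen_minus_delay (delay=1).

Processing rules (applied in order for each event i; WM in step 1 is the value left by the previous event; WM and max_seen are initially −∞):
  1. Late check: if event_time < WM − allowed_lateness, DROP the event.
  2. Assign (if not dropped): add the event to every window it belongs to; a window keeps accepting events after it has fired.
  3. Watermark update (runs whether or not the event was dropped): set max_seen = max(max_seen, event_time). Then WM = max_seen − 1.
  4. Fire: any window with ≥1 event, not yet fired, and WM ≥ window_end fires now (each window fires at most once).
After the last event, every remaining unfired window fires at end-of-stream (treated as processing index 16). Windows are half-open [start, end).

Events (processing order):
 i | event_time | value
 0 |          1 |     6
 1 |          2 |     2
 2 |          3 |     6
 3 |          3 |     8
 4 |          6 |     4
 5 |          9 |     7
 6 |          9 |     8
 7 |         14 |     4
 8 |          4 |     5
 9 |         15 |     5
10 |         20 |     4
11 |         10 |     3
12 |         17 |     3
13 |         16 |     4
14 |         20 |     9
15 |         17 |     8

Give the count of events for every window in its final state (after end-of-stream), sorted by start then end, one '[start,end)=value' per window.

[1,13)=7 [14,19)=2 [20,24)=2

i=0 t=1 v=6: → [1,5); WM=0
i=1 t=2 v=2: → [1,6); WM=1
i=2 t=3 v=6: → [1,7); WM=2
i=3 t=3 v=8: → [1,7); WM=2
i=4 t=6 v=4: → [1,10); WM=5
i=5 t=9 v=7: → [1,13); WM=8
i=6 t=9 v=8: → [1,13); WM=8
i=7 t=14 v=4: → [14,18); WM=13
i=8 t=4 v=5: DROP (t<13-0); WM=13
i=9 t=15 v=5: → [14,19); WM=14
i=10 t=20 v=4: → [20,24); WM=19
i=11 t=10 v=3: DROP (t<19-0); WM=19
i=12 t=17 v=3: DROP (t<19-0); WM=19
i=13 t=16 v=4: DROP (t<19-0); WM=19
i=14 t=20 v=9: → [20,24); WM=19
i=15 t=17 v=8: DROP (t<19-0); WM=19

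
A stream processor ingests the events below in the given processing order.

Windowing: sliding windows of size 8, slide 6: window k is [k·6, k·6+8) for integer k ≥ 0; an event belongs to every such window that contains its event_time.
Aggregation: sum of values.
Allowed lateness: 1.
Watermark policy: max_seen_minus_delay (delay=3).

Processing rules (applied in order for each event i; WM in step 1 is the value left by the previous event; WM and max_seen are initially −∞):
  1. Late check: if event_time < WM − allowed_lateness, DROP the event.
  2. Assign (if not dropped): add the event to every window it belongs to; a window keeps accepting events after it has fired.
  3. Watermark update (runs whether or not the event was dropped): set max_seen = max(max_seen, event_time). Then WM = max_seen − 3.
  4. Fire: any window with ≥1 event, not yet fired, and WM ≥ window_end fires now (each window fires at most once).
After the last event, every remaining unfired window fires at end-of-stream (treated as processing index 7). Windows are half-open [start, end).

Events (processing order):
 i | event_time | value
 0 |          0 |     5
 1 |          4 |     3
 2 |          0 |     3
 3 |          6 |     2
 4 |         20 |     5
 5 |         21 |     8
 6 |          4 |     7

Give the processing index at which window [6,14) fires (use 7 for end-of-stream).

i=0 t=0 v=5: → [0,8); WM=-3
i=1 t=4 v=3: → [0,8); WM=1
i=2 t=0 v=3: → [0,8); WM=1
i=3 t=6 v=2: → [6,14),[0,8); WM=3
i=4 t=20 v=5: → [18,26); WM=17; [0,8) fires=13 [6,14) fires=2
i=5 t=21 v=8: → [18,26); WM=18
i=6 t=4 v=7: DROP (t<18-1); WM=18

4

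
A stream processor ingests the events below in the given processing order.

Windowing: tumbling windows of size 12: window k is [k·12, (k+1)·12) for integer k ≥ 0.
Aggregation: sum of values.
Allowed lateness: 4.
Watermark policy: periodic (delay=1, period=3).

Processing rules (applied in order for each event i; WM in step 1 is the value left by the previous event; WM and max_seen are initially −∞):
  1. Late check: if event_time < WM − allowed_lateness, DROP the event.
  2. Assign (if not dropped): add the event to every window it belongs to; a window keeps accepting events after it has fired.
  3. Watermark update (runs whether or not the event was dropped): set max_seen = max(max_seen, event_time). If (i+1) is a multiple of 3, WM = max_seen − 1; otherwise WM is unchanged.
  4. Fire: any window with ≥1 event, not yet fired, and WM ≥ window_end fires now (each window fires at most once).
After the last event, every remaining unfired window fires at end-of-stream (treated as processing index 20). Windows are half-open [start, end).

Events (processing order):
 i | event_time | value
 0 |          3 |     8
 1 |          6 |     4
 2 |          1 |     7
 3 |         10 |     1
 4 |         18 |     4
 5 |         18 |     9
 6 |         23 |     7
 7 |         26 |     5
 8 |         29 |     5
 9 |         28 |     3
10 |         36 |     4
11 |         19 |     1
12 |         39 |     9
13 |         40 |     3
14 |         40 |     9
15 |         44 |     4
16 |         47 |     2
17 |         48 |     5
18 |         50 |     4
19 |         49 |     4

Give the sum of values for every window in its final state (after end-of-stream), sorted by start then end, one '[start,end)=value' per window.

i=0 t=3 v=8: → [0,12); WM=−∞
i=1 t=6 v=4: → [0,12); WM=−∞
i=2 t=1 v=7: → [0,12); WM=5
i=3 t=10 v=1: → [0,12); WM=5
i=4 t=18 v=4: → [12,24); WM=5
i=5 t=18 v=9: → [12,24); WM=17; [0,12) fires=20
i=6 t=23 v=7: → [12,24); WM=17
i=7 t=26 v=5: → [24,36); WM=17
i=8 t=29 v=5: → [24,36); WM=28; [12,24) fires=20
i=9 t=28 v=3: → [24,36); WM=28
i=10 t=36 v=4: → [36,48); WM=28
i=11 t=19 v=1: DROP (t<28-4); WM=35
i=12 t=39 v=9: → [36,48); WM=35
i=13 t=40 v=3: → [36,48); WM=35
i=14 t=40 v=9: → [36,48); WM=39; [24,36) fires=13
i=15 t=44 v=4: → [36,48); WM=39
i=16 t=47 v=2: → [36,48); WM=39
i=17 t=48 v=5: → [48,60); WM=47
i=18 t=50 v=4: → [48,60); WM=47
i=19 t=49 v=4: → [48,60); WM=47

[0,12)=20 [12,24)=20 [24,36)=13 [36,48)=31 [48,60)=13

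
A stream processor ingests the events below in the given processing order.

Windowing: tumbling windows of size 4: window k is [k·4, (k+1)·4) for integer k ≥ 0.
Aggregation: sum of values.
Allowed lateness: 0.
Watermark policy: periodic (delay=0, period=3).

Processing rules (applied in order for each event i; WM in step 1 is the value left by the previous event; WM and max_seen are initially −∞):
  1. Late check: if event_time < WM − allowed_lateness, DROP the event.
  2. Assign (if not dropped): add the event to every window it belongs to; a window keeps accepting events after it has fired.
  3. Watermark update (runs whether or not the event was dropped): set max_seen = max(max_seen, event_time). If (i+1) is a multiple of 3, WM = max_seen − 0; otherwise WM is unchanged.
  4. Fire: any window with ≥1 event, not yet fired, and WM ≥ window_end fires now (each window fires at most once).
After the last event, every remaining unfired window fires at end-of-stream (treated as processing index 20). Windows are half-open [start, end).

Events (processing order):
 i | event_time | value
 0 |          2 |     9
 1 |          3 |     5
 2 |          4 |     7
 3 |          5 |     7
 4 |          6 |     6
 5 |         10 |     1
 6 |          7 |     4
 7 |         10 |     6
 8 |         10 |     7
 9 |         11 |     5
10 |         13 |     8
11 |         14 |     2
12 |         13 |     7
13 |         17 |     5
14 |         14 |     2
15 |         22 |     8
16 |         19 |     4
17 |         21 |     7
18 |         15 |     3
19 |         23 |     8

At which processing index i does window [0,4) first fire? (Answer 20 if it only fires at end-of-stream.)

2

i=0 t=2 v=9: → [0,4); WM=−∞
i=1 t=3 v=5: → [0,4); WM=−∞
i=2 t=4 v=7: → [4,8); WM=4; [0,4) fires=14
i=3 t=5 v=7: → [4,8); WM=4
i=4 t=6 v=6: → [4,8); WM=4
i=5 t=10 v=1: → [8,12); WM=10; [4,8) fires=20
i=6 t=7 v=4: DROP (t<10-0); WM=10
i=7 t=10 v=6: → [8,12); WM=10
i=8 t=10 v=7: → [8,12); WM=10
i=9 t=11 v=5: → [8,12); WM=10
i=10 t=13 v=8: → [12,16); WM=10
i=11 t=14 v=2: → [12,16); WM=14; [8,12) fires=19
i=12 t=13 v=7: DROP (t<14-0); WM=14
i=13 t=17 v=5: → [16,20); WM=14
i=14 t=14 v=2: → [12,16); WM=17; [12,16) fires=12
i=15 t=22 v=8: → [20,24); WM=17
i=16 t=19 v=4: → [16,20); WM=17
i=17 t=21 v=7: → [20,24); WM=22; [16,20) fires=9
i=18 t=15 v=3: DROP (t<22-0); WM=22
i=19 t=23 v=8: → [20,24); WM=22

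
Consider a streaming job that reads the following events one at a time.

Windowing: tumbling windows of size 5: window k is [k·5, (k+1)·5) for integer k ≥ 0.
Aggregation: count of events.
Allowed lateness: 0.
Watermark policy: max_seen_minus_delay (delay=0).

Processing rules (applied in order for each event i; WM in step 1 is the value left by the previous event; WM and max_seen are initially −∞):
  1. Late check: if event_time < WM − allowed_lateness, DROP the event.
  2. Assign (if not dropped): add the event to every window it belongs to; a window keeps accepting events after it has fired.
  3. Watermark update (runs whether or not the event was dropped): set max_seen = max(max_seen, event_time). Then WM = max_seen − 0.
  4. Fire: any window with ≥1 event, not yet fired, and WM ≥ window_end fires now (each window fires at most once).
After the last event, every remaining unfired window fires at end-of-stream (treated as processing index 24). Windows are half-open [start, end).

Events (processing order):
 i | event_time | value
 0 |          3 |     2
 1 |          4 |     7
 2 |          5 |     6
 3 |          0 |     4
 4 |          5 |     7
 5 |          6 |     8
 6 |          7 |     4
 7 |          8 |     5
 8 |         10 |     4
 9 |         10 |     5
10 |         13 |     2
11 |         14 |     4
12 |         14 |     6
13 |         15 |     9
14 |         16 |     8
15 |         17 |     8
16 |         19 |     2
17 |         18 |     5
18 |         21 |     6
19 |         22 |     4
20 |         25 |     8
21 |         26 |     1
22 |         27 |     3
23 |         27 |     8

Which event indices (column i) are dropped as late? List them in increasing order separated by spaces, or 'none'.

i=0 t=3 v=2: → [0,5); WM=3
i=1 t=4 v=7: → [0,5); WM=4
i=2 t=5 v=6: → [5,10); WM=5; [0,5) fires=2
i=3 t=0 v=4: DROP (t<5-0); WM=5
i=4 t=5 v=7: → [5,10); WM=5
i=5 t=6 v=8: → [5,10); WM=6
i=6 t=7 v=4: → [5,10); WM=7
i=7 t=8 v=5: → [5,10); WM=8
i=8 t=10 v=4: → [10,15); WM=10; [5,10) fires=5
i=9 t=10 v=5: → [10,15); WM=10
i=10 t=13 v=2: → [10,15); WM=13
i=11 t=14 v=4: → [10,15); WM=14
i=12 t=14 v=6: → [10,15); WM=14
i=13 t=15 v=9: → [15,20); WM=15; [10,15) fires=5
i=14 t=16 v=8: → [15,20); WM=16
i=15 t=17 v=8: → [15,20); WM=17
i=16 t=19 v=2: → [15,20); WM=19
i=17 t=18 v=5: DROP (t<19-0); WM=19
i=18 t=21 v=6: → [20,25); WM=21; [15,20) fires=4
i=19 t=22 v=4: → [20,25); WM=22
i=20 t=25 v=8: → [25,30); WM=25; [20,25) fires=2
i=21 t=26 v=1: → [25,30); WM=26
i=22 t=27 v=3: → [25,30); WM=27
i=23 t=27 v=8: → [25,30); WM=27

3 17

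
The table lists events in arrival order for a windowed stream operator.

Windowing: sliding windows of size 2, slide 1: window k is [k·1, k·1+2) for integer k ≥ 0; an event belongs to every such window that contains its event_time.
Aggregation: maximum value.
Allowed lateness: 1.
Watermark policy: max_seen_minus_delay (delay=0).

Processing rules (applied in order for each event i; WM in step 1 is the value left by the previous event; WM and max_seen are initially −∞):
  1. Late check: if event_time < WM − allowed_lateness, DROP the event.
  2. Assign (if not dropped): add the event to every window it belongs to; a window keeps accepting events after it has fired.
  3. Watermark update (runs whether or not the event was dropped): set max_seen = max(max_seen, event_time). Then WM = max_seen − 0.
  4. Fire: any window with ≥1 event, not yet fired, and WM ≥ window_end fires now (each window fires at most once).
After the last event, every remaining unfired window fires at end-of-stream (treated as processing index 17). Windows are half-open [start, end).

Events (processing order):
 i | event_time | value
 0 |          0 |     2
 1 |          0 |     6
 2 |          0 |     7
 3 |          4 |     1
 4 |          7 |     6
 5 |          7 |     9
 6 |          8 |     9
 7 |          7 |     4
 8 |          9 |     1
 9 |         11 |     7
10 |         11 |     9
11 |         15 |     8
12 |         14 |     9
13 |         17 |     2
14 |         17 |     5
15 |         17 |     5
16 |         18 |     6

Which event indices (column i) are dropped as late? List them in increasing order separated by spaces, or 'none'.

none

i=0 t=0 v=2: → [0,2); WM=0
i=1 t=0 v=6: → [0,2); WM=0
i=2 t=0 v=7: → [0,2); WM=0
i=3 t=4 v=1: → [4,6),[3,5); WM=4; [0,2) fires=7
i=4 t=7 v=6: → [7,9),[6,8); WM=7; [3,5) fires=1 [4,6) fires=1
i=5 t=7 v=9: → [7,9),[6,8); WM=7
i=6 t=8 v=9: → [8,10),[7,9); WM=8; [6,8) fires=9
i=7 t=7 v=4: → [7,9),[6,8); WM=8
i=8 t=9 v=1: → [9,11),[8,10); WM=9; [7,9) fires=9
i=9 t=11 v=7: → [11,13),[10,12); WM=11; [8,10) fires=9 [9,11) fires=1
i=10 t=11 v=9: → [11,13),[10,12); WM=11
i=11 t=15 v=8: → [15,17),[14,16); WM=15; [10,12) fires=9 [11,13) fires=9
i=12 t=14 v=9: → [14,16),[13,15); WM=15; [13,15) fires=9
i=13 t=17 v=2: → [17,19),[16,18); WM=17; [14,16) fires=9 [15,17) fires=8
i=14 t=17 v=5: → [17,19),[16,18); WM=17
i=15 t=17 v=5: → [17,19),[16,18); WM=17
i=16 t=18 v=6: → [18,20),[17,19); WM=18; [16,18) fires=5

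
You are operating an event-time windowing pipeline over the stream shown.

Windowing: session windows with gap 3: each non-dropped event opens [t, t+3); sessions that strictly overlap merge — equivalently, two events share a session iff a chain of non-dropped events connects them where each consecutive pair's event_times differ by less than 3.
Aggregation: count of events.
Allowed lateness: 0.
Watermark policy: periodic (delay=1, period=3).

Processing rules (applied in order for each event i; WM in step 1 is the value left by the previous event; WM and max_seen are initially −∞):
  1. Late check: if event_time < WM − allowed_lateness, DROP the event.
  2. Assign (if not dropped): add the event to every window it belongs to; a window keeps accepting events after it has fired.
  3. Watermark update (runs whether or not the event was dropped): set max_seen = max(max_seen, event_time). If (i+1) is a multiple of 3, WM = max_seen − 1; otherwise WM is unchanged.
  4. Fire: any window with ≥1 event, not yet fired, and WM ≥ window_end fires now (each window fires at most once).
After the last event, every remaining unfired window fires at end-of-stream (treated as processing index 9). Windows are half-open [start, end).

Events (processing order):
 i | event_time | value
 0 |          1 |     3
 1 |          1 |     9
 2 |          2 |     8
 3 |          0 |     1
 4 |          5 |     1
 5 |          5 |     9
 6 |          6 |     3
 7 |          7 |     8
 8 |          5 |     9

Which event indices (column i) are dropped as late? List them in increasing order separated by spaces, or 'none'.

3

i=0 t=1 v=3: → [1,4); WM=−∞
i=1 t=1 v=9: → [1,4); WM=−∞
i=2 t=2 v=8: → [1,5); WM=1
i=3 t=0 v=1: DROP (t<1-0); WM=1
i=4 t=5 v=1: → [5,8); WM=1
i=5 t=5 v=9: → [5,8); WM=4
i=6 t=6 v=3: → [5,9); WM=4
i=7 t=7 v=8: → [5,10); WM=4
i=8 t=5 v=9: → [5,10); WM=6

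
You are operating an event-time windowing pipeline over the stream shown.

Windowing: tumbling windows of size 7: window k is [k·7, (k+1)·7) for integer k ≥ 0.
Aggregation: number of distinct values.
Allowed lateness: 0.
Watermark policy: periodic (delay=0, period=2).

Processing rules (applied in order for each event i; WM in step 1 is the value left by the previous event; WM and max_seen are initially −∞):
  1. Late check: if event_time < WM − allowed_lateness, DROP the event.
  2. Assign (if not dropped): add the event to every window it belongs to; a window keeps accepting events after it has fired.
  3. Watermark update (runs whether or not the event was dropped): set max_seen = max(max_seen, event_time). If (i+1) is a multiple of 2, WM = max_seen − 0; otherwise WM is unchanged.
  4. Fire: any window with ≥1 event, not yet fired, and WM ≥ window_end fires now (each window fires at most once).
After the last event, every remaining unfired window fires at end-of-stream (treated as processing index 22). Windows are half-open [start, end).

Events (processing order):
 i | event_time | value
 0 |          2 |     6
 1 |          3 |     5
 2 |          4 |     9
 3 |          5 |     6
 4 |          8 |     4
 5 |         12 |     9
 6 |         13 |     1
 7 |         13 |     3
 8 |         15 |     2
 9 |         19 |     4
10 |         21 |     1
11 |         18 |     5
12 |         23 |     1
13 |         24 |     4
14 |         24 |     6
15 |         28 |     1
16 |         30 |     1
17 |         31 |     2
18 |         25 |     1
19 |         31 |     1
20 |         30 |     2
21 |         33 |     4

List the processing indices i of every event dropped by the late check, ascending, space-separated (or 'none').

11 18 20

i=0 t=2 v=6: → [0,7); WM=−∞
i=1 t=3 v=5: → [0,7); WM=3
i=2 t=4 v=9: → [0,7); WM=3
i=3 t=5 v=6: → [0,7); WM=5
i=4 t=8 v=4: → [7,14); WM=5
i=5 t=12 v=9: → [7,14); WM=12; [0,7) fires=3
i=6 t=13 v=1: → [7,14); WM=12
i=7 t=13 v=3: → [7,14); WM=13
i=8 t=15 v=2: → [14,21); WM=13
i=9 t=19 v=4: → [14,21); WM=19; [7,14) fires=4
i=10 t=21 v=1: → [21,28); WM=19
i=11 t=18 v=5: DROP (t<19-0); WM=21; [14,21) fires=2
i=12 t=23 v=1: → [21,28); WM=21
i=13 t=24 v=4: → [21,28); WM=24
i=14 t=24 v=6: → [21,28); WM=24
i=15 t=28 v=1: → [28,35); WM=28; [21,28) fires=3
i=16 t=30 v=1: → [28,35); WM=28
i=17 t=31 v=2: → [28,35); WM=31
i=18 t=25 v=1: DROP (t<31-0); WM=31
i=19 t=31 v=1: → [28,35); WM=31
i=20 t=30 v=2: DROP (t<31-0); WM=31
i=21 t=33 v=4: → [28,35); WM=33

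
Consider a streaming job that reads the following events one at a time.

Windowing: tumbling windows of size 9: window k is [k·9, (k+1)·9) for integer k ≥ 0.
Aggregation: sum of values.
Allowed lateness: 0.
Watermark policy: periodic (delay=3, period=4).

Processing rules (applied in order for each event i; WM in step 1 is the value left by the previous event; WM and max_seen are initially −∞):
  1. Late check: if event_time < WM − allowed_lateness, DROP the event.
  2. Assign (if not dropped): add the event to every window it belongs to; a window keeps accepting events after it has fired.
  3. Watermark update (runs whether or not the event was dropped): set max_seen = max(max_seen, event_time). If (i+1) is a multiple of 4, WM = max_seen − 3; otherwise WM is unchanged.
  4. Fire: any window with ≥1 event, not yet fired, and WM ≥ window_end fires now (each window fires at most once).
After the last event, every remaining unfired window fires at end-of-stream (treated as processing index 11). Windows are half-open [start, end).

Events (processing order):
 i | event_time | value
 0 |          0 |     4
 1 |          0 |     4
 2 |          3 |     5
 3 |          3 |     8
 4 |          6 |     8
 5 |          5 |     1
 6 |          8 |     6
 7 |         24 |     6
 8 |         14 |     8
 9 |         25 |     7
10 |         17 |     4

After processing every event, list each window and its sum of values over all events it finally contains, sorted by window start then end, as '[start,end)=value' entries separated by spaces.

[0,9)=36 [18,27)=13

i=0 t=0 v=4: → [0,9); WM=−∞
i=1 t=0 v=4: → [0,9); WM=−∞
i=2 t=3 v=5: → [0,9); WM=−∞
i=3 t=3 v=8: → [0,9); WM=0
i=4 t=6 v=8: → [0,9); WM=0
i=5 t=5 v=1: → [0,9); WM=0
i=6 t=8 v=6: → [0,9); WM=0
i=7 t=24 v=6: → [18,27); WM=21; [0,9) fires=36
i=8 t=14 v=8: DROP (t<21-0); WM=21
i=9 t=25 v=7: → [18,27); WM=21
i=10 t=17 v=4: DROP (t<21-0); WM=21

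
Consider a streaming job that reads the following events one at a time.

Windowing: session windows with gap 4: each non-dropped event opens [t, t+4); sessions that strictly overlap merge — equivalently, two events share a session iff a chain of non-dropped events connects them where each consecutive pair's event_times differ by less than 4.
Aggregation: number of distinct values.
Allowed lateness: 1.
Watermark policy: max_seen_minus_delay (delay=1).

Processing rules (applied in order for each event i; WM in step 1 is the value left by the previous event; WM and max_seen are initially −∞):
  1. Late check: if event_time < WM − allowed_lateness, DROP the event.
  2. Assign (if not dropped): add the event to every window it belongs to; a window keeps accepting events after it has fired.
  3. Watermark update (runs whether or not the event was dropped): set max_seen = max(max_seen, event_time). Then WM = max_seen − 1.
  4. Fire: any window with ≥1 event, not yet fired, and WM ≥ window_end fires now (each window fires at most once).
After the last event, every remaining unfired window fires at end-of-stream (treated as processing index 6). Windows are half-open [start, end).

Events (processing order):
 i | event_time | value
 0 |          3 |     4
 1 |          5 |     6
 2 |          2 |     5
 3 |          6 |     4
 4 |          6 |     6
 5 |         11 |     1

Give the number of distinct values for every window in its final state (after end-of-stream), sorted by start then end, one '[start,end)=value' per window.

[3,10)=2 [11,15)=1

i=0 t=3 v=4: → [3,7); WM=2
i=1 t=5 v=6: → [3,9); WM=4
i=2 t=2 v=5: DROP (t<4-1); WM=4
i=3 t=6 v=4: → [3,10); WM=5
i=4 t=6 v=6: → [3,10); WM=5
i=5 t=11 v=1: → [11,15); WM=10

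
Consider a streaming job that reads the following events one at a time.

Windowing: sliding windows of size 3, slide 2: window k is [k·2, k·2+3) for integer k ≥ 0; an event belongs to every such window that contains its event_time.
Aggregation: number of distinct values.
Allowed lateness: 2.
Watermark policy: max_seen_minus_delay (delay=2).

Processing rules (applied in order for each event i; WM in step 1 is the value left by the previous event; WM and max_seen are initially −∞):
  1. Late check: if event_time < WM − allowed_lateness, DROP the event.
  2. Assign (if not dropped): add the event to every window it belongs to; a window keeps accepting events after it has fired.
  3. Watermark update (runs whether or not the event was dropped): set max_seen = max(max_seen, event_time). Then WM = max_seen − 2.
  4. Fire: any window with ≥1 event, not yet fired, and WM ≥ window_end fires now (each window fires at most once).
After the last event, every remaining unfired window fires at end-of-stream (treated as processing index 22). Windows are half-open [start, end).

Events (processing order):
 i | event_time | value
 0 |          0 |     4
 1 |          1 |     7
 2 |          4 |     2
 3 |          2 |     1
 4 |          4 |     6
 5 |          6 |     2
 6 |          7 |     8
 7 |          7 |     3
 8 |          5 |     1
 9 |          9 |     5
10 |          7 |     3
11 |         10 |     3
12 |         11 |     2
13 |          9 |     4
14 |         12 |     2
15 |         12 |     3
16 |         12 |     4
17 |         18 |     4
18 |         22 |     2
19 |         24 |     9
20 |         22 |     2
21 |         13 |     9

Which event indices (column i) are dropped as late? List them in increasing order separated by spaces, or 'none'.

21

i=0 t=0 v=4: → [0,3); WM=-2
i=1 t=1 v=7: → [0,3); WM=-1
i=2 t=4 v=2: → [4,7),[2,5); WM=2
i=3 t=2 v=1: → [2,5),[0,3); WM=2
i=4 t=4 v=6: → [4,7),[2,5); WM=2
i=5 t=6 v=2: → [6,9),[4,7); WM=4; [0,3) fires=3
i=6 t=7 v=8: → [6,9); WM=5; [2,5) fires=3
i=7 t=7 v=3: → [6,9); WM=5
i=8 t=5 v=1: → [4,7); WM=5
i=9 t=9 v=5: → [8,11); WM=7; [4,7) fires=3
i=10 t=7 v=3: → [6,9); WM=7
i=11 t=10 v=3: → [10,13),[8,11); WM=8
i=12 t=11 v=2: → [10,13); WM=9; [6,9) fires=3
i=13 t=9 v=4: → [8,11); WM=9
i=14 t=12 v=2: → [12,15),[10,13); WM=10
i=15 t=12 v=3: → [12,15),[10,13); WM=10
i=16 t=12 v=4: → [12,15),[10,13); WM=10
i=17 t=18 v=4: → [18,21),[16,19); WM=16; [8,11) fires=3 [10,13) fires=3 [12,15) fires=3
i=18 t=22 v=2: → [22,25),[20,23); WM=20; [16,19) fires=1
i=19 t=24 v=9: → [24,27),[22,25); WM=22; [18,21) fires=1
i=20 t=22 v=2: → [22,25),[20,23); WM=22
i=21 t=13 v=9: DROP (t<22-2); WM=22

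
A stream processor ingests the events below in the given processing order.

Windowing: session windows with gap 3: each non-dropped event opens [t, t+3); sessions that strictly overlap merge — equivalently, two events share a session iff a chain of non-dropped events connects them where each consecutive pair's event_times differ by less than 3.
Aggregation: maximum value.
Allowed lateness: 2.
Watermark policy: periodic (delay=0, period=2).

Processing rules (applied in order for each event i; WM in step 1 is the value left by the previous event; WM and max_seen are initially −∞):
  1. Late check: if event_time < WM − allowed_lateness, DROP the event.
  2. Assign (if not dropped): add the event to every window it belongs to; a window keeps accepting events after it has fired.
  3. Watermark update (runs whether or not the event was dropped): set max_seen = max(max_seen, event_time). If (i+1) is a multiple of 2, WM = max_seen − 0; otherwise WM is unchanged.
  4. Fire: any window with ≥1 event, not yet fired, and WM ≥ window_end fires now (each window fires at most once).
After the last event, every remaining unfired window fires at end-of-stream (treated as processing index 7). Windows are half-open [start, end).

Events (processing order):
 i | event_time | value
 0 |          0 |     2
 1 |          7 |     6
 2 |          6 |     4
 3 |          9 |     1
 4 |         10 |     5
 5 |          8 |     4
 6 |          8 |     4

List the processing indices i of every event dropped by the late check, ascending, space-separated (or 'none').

none

i=0 t=0 v=2: → [0,3); WM=−∞
i=1 t=7 v=6: → [7,10); WM=7
i=2 t=6 v=4: → [6,10); WM=7
i=3 t=9 v=1: → [6,12); WM=9
i=4 t=10 v=5: → [6,13); WM=9
i=5 t=8 v=4: → [6,13); WM=10
i=6 t=8 v=4: → [6,13); WM=10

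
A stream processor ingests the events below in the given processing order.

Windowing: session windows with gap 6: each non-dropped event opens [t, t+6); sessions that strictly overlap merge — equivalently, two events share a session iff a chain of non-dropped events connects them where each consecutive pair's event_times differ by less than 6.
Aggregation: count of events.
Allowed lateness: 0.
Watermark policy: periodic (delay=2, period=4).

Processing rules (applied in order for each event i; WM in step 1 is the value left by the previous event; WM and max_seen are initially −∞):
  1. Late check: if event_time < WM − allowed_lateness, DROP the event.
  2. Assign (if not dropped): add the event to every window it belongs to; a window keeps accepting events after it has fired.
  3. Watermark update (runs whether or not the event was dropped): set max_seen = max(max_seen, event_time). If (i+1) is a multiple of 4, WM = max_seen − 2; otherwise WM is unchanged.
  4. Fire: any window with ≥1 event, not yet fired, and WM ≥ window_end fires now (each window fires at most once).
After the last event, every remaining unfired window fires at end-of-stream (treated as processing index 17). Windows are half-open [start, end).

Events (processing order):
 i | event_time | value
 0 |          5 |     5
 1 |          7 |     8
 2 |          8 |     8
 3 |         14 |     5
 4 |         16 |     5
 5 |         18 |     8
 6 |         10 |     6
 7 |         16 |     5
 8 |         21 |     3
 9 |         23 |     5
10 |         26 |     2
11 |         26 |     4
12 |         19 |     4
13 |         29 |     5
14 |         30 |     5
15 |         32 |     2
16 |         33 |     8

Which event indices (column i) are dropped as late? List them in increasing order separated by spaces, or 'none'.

i=0 t=5 v=5: → [5,11); WM=−∞
i=1 t=7 v=8: → [5,13); WM=−∞
i=2 t=8 v=8: → [5,14); WM=−∞
i=3 t=14 v=5: → [14,20); WM=12
i=4 t=16 v=5: → [14,22); WM=12
i=5 t=18 v=8: → [14,24); WM=12
i=6 t=10 v=6: DROP (t<12-0); WM=12
i=7 t=16 v=5: → [14,24); WM=16
i=8 t=21 v=3: → [14,27); WM=16
i=9 t=23 v=5: → [14,29); WM=16
i=10 t=26 v=2: → [14,32); WM=16
i=11 t=26 v=4: → [14,32); WM=24
i=12 t=19 v=4: DROP (t<24-0); WM=24
i=13 t=29 v=5: → [14,35); WM=24
i=14 t=30 v=5: → [14,36); WM=24
i=15 t=32 v=2: → [14,38); WM=30
i=16 t=33 v=8: → [14,39); WM=30

6 12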